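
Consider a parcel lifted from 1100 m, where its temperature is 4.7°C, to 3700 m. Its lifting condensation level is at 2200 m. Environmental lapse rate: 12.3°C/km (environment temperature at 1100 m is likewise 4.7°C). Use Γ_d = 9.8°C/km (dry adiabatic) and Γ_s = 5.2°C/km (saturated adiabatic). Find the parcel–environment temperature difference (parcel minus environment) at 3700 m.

+13.4°C (parcel warmer than environment)

Parcel:
  Dry to 2200 m: -9.8 × 1.1 km = -10.78°C, so T = -6.08°C.
  Saturated to 3700 m: -5.2 × 1.5 km = -7.8°C, so T = -13.88°C.
Environment:
  Environment to 3700 m: -12.3 × 2.6 km = -31.98°C, so T = -27.28°C.
T_parcel − T_env = -13.88 − (-27.28) = +13.4°C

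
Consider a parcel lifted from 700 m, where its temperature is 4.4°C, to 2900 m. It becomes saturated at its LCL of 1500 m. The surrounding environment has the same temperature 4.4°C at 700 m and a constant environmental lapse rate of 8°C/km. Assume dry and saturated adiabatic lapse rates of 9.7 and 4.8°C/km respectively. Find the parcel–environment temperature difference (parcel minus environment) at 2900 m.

+3.12°C (parcel warmer than environment)

Parcel:
  700 → 1500 m (dry, 9.7°C/km): ΔT = -9.7 × 0.8 = -7.76°C → T = -3.36°C
  1500 → 2900 m (saturated, 4.8°C/km): ΔT = -4.8 × 1.4 = -6.72°C → T = -10.08°C
Environment:
  700 → 2900 m (environment, 8°C/km): ΔT = -8 × 2.2 = -17.6°C → T = -13.2°C
T_parcel − T_env = -10.08 − (-13.2) = +3.12°C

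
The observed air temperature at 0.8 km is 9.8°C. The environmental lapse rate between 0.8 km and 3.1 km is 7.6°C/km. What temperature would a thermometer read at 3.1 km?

800–3100 m, environmental: Δz = 2.3 km ⇒ ΔT = -17.48°C; T = -7.68°C

-7.68°C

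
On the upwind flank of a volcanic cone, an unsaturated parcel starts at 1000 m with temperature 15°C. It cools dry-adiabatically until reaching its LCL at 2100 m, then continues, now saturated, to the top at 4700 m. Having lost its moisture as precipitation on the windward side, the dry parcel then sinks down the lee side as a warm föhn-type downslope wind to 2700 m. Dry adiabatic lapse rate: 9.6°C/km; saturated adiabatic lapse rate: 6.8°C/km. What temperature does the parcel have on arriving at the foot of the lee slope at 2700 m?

5.96°C

Dry to 2100 m: -9.6 × 1.1 km = -10.56°C, so T = 4.44°C.
Saturated to 4700 m: -6.8 × 2.6 km = -17.68°C, so T = -13.24°C.
Dry descent to 2700 m: +9.6 × 2 km = +19.2°C, so T = 5.96°C.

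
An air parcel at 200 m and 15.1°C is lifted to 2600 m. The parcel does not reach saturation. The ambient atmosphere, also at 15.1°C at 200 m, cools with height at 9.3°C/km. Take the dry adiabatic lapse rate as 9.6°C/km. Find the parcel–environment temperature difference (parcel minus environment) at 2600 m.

-0.72°C (parcel cooler than environment)

Parcel:
  200 → 2600 m (dry, 9.6°C/km): ΔT = -9.6 × 2.4 = -23.04°C → T = -7.94°C
Environment:
  200 → 2600 m (environment, 9.3°C/km): ΔT = -9.3 × 2.4 = -22.32°C → T = -7.22°C
T_parcel − T_env = -7.94 − (-7.22) = -0.72°C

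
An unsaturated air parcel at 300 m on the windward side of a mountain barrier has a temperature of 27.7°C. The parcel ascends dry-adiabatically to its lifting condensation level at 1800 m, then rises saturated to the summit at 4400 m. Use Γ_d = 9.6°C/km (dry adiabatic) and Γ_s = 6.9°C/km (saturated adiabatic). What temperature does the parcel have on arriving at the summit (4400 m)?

-4.64°C

Dry to 1800 m: -9.6 × 1.5 km = -14.4°C, so T = 13.3°C.
Saturated to 4400 m: -6.9 × 2.6 km = -17.94°C, so T = -4.64°C.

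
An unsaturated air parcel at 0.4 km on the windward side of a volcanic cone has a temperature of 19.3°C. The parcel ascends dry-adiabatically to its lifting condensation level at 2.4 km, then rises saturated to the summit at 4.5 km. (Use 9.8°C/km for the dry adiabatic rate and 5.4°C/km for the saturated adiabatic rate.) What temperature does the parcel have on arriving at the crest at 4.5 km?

Dry to 2400 m: -9.8 × 2 km = -19.6°C, so T = -0.3°C.
Saturated to 4500 m: -5.4 × 2.1 km = -11.34°C, so T = -11.64°C.

-11.64°C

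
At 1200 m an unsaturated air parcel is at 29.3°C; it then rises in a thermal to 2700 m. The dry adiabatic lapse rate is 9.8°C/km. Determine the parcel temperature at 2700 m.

1200 → 2700 m (dry adiabatic, 9.8°C/km): ΔT = -9.8 × 1.5 = -14.7°C → T = 14.6°C

14.6°C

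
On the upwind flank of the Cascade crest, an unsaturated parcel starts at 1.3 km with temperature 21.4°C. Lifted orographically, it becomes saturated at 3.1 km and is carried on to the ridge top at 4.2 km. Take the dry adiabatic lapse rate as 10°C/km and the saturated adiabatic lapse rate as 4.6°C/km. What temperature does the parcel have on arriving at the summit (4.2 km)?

1300–3100 m, dry: Δz = 1.8 km ⇒ ΔT = -18°C; T = 3.4°C
3100–4200 m, saturated: Δz = 1.1 km ⇒ ΔT = -5.06°C; T = -1.66°C

-1.66°C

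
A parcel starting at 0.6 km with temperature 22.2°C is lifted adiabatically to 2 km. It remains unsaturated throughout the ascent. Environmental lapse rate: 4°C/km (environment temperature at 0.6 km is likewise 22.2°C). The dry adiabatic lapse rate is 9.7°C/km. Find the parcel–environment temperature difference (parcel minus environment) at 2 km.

-7.98°C (parcel cooler than environment)

Parcel:
  From 600 m to 2000 m (dry): cools by 9.7 × 1.4 = 13.58°C, giving 8.62°C.
Environment:
  From 600 m to 2000 m (environment): cools by 4 × 1.4 = 5.6°C, giving 16.6°C.
T_parcel − T_env = 8.62 − 16.6 = -7.98°C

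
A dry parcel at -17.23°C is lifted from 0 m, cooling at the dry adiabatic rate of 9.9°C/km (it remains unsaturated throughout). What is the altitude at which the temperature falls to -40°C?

Height above start = (-17.23 − (-40)) / 9.9 = 2.3 km
Altitude = 0 m + 2300 m = 2300 m

2300 m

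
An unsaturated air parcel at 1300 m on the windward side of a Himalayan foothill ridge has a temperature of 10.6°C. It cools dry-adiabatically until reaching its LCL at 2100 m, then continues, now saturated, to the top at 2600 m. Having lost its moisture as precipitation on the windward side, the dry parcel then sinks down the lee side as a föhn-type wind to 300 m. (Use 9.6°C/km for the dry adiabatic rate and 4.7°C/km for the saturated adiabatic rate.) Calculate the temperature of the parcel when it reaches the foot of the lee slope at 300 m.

1300 → 2100 m (dry, 9.6°C/km): ΔT = -9.6 × 0.8 = -7.68°C → T = 2.92°C
2100 → 2600 m (saturated, 4.7°C/km): ΔT = -4.7 × 0.5 = -2.35°C → T = 0.57°C
2600 → 300 m (dry descent, 9.6°C/km): ΔT = +9.6 × 2.3 = +22.08°C → T = 22.65°C

22.65°C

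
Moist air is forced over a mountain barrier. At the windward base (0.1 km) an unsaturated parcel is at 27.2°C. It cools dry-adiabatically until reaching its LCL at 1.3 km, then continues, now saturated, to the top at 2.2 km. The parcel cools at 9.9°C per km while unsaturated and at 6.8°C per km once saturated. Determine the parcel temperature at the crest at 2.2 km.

100–1300 m, dry: Δz = 1.2 km ⇒ ΔT = -11.88°C; T = 15.32°C
1300–2200 m, saturated: Δz = 0.9 km ⇒ ΔT = -6.12°C; T = 9.2°C

9.2°C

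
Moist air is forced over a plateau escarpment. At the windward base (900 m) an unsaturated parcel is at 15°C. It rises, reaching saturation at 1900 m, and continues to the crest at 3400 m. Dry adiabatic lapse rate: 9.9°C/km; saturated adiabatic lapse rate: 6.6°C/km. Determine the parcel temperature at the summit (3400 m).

-4.8°C

900–1900 m, dry: Δz = 1 km ⇒ ΔT = -9.9°C; T = 5.1°C
1900–3400 m, saturated: Δz = 1.5 km ⇒ ΔT = -9.9°C; T = -4.8°C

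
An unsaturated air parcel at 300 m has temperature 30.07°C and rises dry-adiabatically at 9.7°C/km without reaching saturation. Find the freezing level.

3400 m

Height above start = (30.07 − 0) / 9.7 = 3.1 km
Altitude = 300 m + 3100 m = 3400 m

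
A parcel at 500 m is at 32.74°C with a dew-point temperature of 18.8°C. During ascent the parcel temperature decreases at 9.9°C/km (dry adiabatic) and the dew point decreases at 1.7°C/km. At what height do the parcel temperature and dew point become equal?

T and T_d converge at 9.9 − 1.7 = 8.2°C per km
Height above start = (32.74 − 18.8) / 8.2 = 1.7 km
LCL altitude = 500 m + 1700 m = 2200 m

2200 m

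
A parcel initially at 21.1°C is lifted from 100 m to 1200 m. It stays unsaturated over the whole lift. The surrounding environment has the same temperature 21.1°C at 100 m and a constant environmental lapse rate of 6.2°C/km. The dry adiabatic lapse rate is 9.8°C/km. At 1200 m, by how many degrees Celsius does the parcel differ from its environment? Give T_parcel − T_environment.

Parcel:
  Dry to 1200 m: -9.8 × 1.1 km = -10.78°C, so T = 10.32°C.
Environment:
  Environment to 1200 m: -6.2 × 1.1 km = -6.82°C, so T = 14.28°C.
T_parcel − T_env = 10.32 − 14.28 = -3.96°C

-3.96°C (parcel cooler than environment)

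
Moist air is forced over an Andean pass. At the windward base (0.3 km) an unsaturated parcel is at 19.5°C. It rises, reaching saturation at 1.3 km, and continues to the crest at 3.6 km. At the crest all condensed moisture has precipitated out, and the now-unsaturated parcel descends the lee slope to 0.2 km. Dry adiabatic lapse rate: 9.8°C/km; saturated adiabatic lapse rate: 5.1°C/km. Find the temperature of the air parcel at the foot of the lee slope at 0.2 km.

31.29°C

300 → 1300 m (dry, 9.8°C/km): ΔT = -9.8 × 1 = -9.8°C → T = 9.7°C
1300 → 3600 m (saturated, 5.1°C/km): ΔT = -5.1 × 2.3 = -11.73°C → T = -2.03°C
3600 → 200 m (dry descent, 9.8°C/km): ΔT = +9.8 × 3.4 = +33.32°C → T = 31.29°C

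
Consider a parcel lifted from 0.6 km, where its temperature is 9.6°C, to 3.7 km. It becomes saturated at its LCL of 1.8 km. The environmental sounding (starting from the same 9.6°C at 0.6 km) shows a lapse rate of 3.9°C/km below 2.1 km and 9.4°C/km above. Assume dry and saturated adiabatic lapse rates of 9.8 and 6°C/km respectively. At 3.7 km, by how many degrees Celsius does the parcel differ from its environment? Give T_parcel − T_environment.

Parcel:
  600 → 1800 m (dry, 9.8°C/km): ΔT = -9.8 × 1.2 = -11.76°C → T = -2.16°C
  1800 → 3700 m (saturated, 6°C/km): ΔT = -6 × 1.9 = -11.4°C → T = -13.56°C
Environment:
  600 → 2100 m (environment, lower layer, 3.9°C/km): ΔT = -3.9 × 1.5 = -5.85°C → T = 3.75°C
  2100 → 3700 m (environment, upper layer, 9.4°C/km): ΔT = -9.4 × 1.6 = -15.04°C → T = -11.29°C
T_parcel − T_env = -13.56 − (-11.29) = -2.27°C

-2.27°C (parcel cooler than environment)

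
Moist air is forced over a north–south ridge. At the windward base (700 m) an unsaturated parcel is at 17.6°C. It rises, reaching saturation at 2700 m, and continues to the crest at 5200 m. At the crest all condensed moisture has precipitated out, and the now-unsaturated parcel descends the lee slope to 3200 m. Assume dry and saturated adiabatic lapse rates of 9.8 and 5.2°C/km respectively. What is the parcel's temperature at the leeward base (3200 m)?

4.6°C

Dry to 2700 m: -9.8 × 2 km = -19.6°C, so T = -2°C.
Saturated to 5200 m: -5.2 × 2.5 km = -13°C, so T = -15°C.
Dry descent to 3200 m: +9.8 × 2 km = +19.6°C, so T = 4.6°C.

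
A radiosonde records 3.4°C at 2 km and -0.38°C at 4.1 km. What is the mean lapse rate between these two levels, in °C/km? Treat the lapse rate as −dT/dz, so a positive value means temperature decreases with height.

Γ = −ΔT/Δz = (3.4 − (-0.38)) / (4100 − 2000) m
  = 3.78°C / 2.1 km = 1.8°C/km

1.8°C/km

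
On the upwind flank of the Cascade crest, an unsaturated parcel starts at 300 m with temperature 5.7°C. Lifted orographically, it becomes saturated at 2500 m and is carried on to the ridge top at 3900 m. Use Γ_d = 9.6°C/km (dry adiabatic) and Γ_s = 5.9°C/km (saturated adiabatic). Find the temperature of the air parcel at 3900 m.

-23.68°C

300–2500 m, dry: Δz = 2.2 km ⇒ ΔT = -21.12°C; T = -15.42°C
2500–3900 m, saturated: Δz = 1.4 km ⇒ ΔT = -8.26°C; T = -23.68°C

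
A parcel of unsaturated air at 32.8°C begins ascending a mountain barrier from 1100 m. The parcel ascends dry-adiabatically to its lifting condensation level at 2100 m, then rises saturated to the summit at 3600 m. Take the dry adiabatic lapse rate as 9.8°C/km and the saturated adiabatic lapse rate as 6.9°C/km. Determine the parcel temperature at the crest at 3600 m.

1100–2100 m, dry: Δz = 1 km ⇒ ΔT = -9.8°C; T = 23°C
2100–3600 m, saturated: Δz = 1.5 km ⇒ ΔT = -10.35°C; T = 12.65°C

12.65°C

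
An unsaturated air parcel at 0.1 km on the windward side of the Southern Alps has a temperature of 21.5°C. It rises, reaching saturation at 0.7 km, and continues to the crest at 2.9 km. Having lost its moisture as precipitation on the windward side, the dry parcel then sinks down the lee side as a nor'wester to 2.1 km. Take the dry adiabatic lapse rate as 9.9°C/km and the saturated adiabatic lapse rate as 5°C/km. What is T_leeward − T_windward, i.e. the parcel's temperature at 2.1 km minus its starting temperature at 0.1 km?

-9.02°C

100–700 m, dry: Δz = 0.6 km ⇒ ΔT = -5.94°C; T = 15.56°C
700–2900 m, saturated: Δz = 2.2 km ⇒ ΔT = -11°C; T = 4.56°C
2900–2100 m, dry descent: Δz = 0.8 km ⇒ ΔT = +7.92°C; T = 12.48°C
Net change vs windward start: 12.48 − 21.5 = -9.02°C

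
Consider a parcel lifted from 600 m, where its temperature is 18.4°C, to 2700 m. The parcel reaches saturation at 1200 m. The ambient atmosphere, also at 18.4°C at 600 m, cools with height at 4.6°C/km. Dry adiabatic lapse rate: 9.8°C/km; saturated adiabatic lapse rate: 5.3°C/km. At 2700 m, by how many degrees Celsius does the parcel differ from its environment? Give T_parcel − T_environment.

-4.17°C (parcel cooler than environment)

Parcel:
  From 600 m to 1200 m (dry): cools by 9.8 × 0.6 = 5.88°C, giving 12.52°C.
  From 1200 m to 2700 m (saturated): cools by 5.3 × 1.5 = 7.95°C, giving 4.57°C.
Environment:
  From 600 m to 2700 m (environment): cools by 4.6 × 2.1 = 9.66°C, giving 8.74°C.
T_parcel − T_env = 4.57 − 8.74 = -4.17°C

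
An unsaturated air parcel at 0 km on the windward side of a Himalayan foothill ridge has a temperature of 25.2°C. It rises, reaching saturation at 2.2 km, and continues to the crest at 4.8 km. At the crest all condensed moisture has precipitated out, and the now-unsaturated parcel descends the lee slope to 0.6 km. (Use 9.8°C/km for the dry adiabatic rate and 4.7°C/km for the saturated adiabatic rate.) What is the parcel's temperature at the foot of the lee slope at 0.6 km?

0 → 2200 m (dry, 9.8°C/km): ΔT = -9.8 × 2.2 = -21.56°C → T = 3.64°C
2200 → 4800 m (saturated, 4.7°C/km): ΔT = -4.7 × 2.6 = -12.22°C → T = -8.58°C
4800 → 600 m (dry descent, 9.8°C/km): ΔT = +9.8 × 4.2 = +41.16°C → T = 32.58°C

32.58°C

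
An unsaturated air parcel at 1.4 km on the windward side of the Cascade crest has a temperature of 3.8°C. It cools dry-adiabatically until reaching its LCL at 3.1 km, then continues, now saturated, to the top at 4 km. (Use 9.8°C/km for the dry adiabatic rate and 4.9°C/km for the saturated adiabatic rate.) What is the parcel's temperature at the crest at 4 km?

-17.27°C

Dry to 3100 m: -9.8 × 1.7 km = -16.66°C, so T = -12.86°C.
Saturated to 4000 m: -4.9 × 0.9 km = -4.41°C, so T = -17.27°C.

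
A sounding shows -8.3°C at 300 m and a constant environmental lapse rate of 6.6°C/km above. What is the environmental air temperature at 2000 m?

From 300 m to 2000 m (environmental): cools by 6.6 × 1.7 = 11.22°C, giving -19.52°C.

-19.52°C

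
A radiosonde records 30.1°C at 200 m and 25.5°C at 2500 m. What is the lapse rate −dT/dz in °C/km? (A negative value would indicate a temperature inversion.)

Γ = −ΔT/Δz = (30.1 − 25.5) / (2500 − 200) m
  = 4.6°C / 2.3 km = 2°C/km

2°C/km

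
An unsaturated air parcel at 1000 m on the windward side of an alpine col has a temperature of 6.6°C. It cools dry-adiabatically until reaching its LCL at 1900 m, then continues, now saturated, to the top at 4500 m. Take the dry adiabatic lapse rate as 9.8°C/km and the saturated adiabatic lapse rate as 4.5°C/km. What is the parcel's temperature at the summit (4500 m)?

-13.92°C

From 1000 m to 1900 m (dry): cools by 9.8 × 0.9 = 8.82°C, giving -2.22°C.
From 1900 m to 4500 m (saturated): cools by 4.5 × 2.6 = 11.7°C, giving -13.92°C.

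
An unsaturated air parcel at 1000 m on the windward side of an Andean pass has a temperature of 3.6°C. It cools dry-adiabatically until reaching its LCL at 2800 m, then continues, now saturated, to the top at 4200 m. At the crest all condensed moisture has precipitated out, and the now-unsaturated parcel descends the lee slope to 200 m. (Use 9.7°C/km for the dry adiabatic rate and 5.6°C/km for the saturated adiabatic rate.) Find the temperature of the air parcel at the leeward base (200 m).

17.1°C

1000–2800 m, dry: Δz = 1.8 km ⇒ ΔT = -17.46°C; T = -13.86°C
2800–4200 m, saturated: Δz = 1.4 km ⇒ ΔT = -7.84°C; T = -21.7°C
4200–200 m, dry descent: Δz = 4 km ⇒ ΔT = +38.8°C; T = 17.1°C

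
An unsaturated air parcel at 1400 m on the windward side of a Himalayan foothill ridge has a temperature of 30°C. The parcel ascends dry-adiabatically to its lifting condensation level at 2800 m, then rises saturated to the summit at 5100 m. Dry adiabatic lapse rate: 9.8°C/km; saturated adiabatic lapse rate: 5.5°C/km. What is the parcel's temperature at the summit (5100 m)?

1400 → 2800 m (dry, 9.8°C/km): ΔT = -9.8 × 1.4 = -13.72°C → T = 16.28°C
2800 → 5100 m (saturated, 5.5°C/km): ΔT = -5.5 × 2.3 = -12.65°C → T = 3.63°C

3.63°C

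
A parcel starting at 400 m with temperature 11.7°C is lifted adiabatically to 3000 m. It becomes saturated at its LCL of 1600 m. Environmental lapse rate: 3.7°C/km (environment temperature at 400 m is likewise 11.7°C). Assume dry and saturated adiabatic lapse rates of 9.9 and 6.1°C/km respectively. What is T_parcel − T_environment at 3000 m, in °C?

-10.8°C (parcel cooler than environment)

Parcel:
  400–1600 m, dry: Δz = 1.2 km ⇒ ΔT = -11.88°C; T = -0.18°C
  1600–3000 m, saturated: Δz = 1.4 km ⇒ ΔT = -8.54°C; T = -8.72°C
Environment:
  400–3000 m, environment: Δz = 2.6 km ⇒ ΔT = -9.62°C; T = 2.08°C
T_parcel − T_env = -8.72 − 2.08 = -10.8°C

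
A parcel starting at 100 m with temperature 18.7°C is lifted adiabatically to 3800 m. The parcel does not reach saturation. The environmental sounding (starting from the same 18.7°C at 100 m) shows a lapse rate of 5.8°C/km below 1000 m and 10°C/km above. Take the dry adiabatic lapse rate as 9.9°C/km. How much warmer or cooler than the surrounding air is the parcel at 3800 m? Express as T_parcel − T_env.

-3.41°C (parcel cooler than environment)

Parcel:
  From 100 m to 3800 m (dry): cools by 9.9 × 3.7 = 36.63°C, giving -17.93°C.
Environment:
  From 100 m to 1000 m (environment, lower layer): cools by 5.8 × 0.9 = 5.22°C, giving 13.48°C.
  From 1000 m to 3800 m (environment, upper layer): cools by 10 × 2.8 = 28°C, giving -14.52°C.
T_parcel − T_env = -17.93 − (-14.52) = -3.41°C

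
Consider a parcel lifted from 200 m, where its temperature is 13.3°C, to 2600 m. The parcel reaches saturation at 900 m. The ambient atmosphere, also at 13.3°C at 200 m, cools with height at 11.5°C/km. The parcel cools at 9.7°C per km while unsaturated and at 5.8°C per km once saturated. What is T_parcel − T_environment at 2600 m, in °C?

+10.95°C (parcel warmer than environment)

Parcel:
  200 → 900 m (dry, 9.7°C/km): ΔT = -9.7 × 0.7 = -6.79°C → T = 6.51°C
  900 → 2600 m (saturated, 5.8°C/km): ΔT = -5.8 × 1.7 = -9.86°C → T = -3.35°C
Environment:
  200 → 2600 m (environment, 11.5°C/km): ΔT = -11.5 × 2.4 = -27.6°C → T = -14.3°C
T_parcel − T_env = -3.35 − (-14.3) = +10.95°C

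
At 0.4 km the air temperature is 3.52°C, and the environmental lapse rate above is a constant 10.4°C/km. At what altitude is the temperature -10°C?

1.7 km

Height above start = (3.52 − (-10)) / 10.4 = 1.3 km
Altitude = 400 m + 1300 m = 1700 m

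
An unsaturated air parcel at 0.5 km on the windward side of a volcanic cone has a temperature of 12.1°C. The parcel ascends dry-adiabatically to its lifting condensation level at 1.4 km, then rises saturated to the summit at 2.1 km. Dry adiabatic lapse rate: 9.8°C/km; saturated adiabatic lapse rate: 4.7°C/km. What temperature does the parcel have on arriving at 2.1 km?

-0.01°C

From 500 m to 1400 m (dry): cools by 9.8 × 0.9 = 8.82°C, giving 3.28°C.
From 1400 m to 2100 m (saturated): cools by 4.7 × 0.7 = 3.29°C, giving -0.01°C.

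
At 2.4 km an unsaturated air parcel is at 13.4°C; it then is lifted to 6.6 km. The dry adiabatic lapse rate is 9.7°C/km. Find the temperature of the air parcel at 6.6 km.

-27.34°C

2400 → 6600 m (dry adiabatic, 9.7°C/km): ΔT = -9.7 × 4.2 = -40.74°C → T = -27.34°C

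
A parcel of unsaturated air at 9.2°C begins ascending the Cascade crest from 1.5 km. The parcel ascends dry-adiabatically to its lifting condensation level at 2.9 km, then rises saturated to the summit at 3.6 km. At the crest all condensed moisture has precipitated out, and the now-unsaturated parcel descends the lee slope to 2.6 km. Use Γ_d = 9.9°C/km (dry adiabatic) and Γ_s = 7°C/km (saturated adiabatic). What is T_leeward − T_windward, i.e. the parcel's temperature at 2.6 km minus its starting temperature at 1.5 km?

-8.86°C

1500 → 2900 m (dry, 9.9°C/km): ΔT = -9.9 × 1.4 = -13.86°C → T = -4.66°C
2900 → 3600 m (saturated, 7°C/km): ΔT = -7 × 0.7 = -4.9°C → T = -9.56°C
3600 → 2600 m (dry descent, 9.9°C/km): ΔT = +9.9 × 1 = +9.9°C → T = 0.34°C
Net change vs windward start: 0.34 − 9.2 = -8.86°C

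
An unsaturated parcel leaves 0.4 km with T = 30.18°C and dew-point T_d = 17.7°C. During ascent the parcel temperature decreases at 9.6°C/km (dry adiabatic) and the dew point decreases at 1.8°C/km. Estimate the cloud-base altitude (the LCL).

T and T_d converge at 9.6 − 1.8 = 7.8°C per km
Height above start = (30.18 − 17.7) / 7.8 = 1.6 km
LCL altitude = 400 m + 1600 m = 2000 m

2 km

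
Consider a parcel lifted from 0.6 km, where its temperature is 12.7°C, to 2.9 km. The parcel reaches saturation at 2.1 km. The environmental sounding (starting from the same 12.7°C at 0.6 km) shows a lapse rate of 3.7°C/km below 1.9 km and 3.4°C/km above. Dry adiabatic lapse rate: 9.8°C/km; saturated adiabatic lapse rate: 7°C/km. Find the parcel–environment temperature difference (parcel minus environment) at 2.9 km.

-12.09°C (parcel cooler than environment)

Parcel:
  600 → 2100 m (dry, 9.8°C/km): ΔT = -9.8 × 1.5 = -14.7°C → T = -2°C
  2100 → 2900 m (saturated, 7°C/km): ΔT = -7 × 0.8 = -5.6°C → T = -7.6°C
Environment:
  600 → 1900 m (environment, lower layer, 3.7°C/km): ΔT = -3.7 × 1.3 = -4.81°C → T = 7.89°C
  1900 → 2900 m (environment, upper layer, 3.4°C/km): ΔT = -3.4 × 1 = -3.4°C → T = 4.49°C
T_parcel − T_env = -7.6 − 4.49 = -12.09°C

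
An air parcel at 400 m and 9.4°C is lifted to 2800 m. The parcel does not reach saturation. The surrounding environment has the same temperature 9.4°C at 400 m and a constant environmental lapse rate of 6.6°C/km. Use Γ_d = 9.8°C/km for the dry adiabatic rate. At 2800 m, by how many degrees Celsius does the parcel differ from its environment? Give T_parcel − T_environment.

Parcel:
  Dry to 2800 m: -9.8 × 2.4 km = -23.52°C, so T = -14.12°C.
Environment:
  Environment to 2800 m: -6.6 × 2.4 km = -15.84°C, so T = -6.44°C.
T_parcel − T_env = -14.12 − (-6.44) = -7.68°C

-7.68°C (parcel cooler than environment)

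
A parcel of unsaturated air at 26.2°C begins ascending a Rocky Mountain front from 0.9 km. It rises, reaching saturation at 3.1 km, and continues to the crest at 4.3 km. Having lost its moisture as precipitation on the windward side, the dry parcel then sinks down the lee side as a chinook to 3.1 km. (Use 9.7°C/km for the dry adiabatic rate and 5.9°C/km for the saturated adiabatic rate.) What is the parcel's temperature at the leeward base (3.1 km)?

900 → 3100 m (dry, 9.7°C/km): ΔT = -9.7 × 2.2 = -21.34°C → T = 4.86°C
3100 → 4300 m (saturated, 5.9°C/km): ΔT = -5.9 × 1.2 = -7.08°C → T = -2.22°C
4300 → 3100 m (dry descent, 9.7°C/km): ΔT = +9.7 × 1.2 = +11.64°C → T = 9.42°C

9.42°C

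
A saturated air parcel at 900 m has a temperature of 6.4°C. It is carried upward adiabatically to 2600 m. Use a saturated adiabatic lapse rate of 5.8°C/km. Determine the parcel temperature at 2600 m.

-3.46°C

From 900 m to 2600 m (saturated adiabatic): cools by 5.8 × 1.7 = 9.86°C, giving -3.46°C.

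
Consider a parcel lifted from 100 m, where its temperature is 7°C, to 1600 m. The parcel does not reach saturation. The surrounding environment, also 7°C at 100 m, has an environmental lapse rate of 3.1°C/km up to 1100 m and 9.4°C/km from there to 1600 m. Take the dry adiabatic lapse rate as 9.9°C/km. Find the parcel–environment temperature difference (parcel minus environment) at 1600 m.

-7.05°C (parcel cooler than environment)

Parcel:
  Dry to 1600 m: -9.9 × 1.5 km = -14.85°C, so T = -7.85°C.
Environment:
  Environment, lower layer to 1100 m: -3.1 × 1 km = -3.1°C, so T = 3.9°C.
  Environment, upper layer to 1600 m: -9.4 × 0.5 km = -4.7°C, so T = -0.8°C.
T_parcel − T_env = -7.85 − (-0.8) = -7.05°C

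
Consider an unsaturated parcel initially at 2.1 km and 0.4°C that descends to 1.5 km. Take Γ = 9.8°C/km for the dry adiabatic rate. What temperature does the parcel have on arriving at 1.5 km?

Dry adiabatic to 1500 m: +9.8 × 0.6 km = +5.88°C, so T = 6.28°C.

6.28°C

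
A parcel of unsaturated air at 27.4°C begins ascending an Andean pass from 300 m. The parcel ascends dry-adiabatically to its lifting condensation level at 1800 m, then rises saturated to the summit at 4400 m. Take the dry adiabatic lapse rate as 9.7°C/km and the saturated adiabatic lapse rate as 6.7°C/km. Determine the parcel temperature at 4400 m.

300–1800 m, dry: Δz = 1.5 km ⇒ ΔT = -14.55°C; T = 12.85°C
1800–4400 m, saturated: Δz = 2.6 km ⇒ ΔT = -17.42°C; T = -4.57°C

-4.57°C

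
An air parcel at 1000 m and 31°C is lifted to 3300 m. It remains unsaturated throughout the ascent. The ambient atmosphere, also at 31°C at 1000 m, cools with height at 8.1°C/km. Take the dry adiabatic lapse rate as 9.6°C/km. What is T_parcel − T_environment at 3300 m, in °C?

-3.45°C (parcel cooler than environment)

Parcel:
  1000 → 3300 m (dry, 9.6°C/km): ΔT = -9.6 × 2.3 = -22.08°C → T = 8.92°C
Environment:
  1000 → 3300 m (environment, 8.1°C/km): ΔT = -8.1 × 2.3 = -18.63°C → T = 12.37°C
T_parcel − T_env = 8.92 − 12.37 = -3.45°C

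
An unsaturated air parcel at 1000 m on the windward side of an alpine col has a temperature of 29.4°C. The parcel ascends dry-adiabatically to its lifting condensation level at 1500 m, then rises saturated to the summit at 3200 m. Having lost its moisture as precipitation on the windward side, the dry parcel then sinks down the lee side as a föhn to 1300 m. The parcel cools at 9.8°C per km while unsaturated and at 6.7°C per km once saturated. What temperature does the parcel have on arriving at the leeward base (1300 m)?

Dry to 1500 m: -9.8 × 0.5 km = -4.9°C, so T = 24.5°C.
Saturated to 3200 m: -6.7 × 1.7 km = -11.39°C, so T = 13.11°C.
Dry descent to 1300 m: +9.8 × 1.9 km = +18.62°C, so T = 31.73°C.

31.73°C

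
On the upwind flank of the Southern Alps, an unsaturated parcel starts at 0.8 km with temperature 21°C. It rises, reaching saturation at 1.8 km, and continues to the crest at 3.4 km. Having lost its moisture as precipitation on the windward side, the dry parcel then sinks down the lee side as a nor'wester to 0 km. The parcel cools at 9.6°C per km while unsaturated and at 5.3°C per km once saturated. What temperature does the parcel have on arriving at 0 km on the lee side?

800 → 1800 m (dry, 9.6°C/km): ΔT = -9.6 × 1 = -9.6°C → T = 11.4°C
1800 → 3400 m (saturated, 5.3°C/km): ΔT = -5.3 × 1.6 = -8.48°C → T = 2.92°C
3400 → 0 m (dry descent, 9.6°C/km): ΔT = +9.6 × 3.4 = +32.64°C → T = 35.56°C

35.56°C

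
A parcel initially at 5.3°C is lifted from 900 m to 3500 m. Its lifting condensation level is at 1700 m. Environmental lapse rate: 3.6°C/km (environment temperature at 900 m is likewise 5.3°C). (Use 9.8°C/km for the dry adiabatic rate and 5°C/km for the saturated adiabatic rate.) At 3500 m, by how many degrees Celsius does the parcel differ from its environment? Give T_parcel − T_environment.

Parcel:
  Dry to 1700 m: -9.8 × 0.8 km = -7.84°C, so T = -2.54°C.
  Saturated to 3500 m: -5 × 1.8 km = -9°C, so T = -11.54°C.
Environment:
  Environment to 3500 m: -3.6 × 2.6 km = -9.36°C, so T = -4.06°C.
T_parcel − T_env = -11.54 − (-4.06) = -7.48°C

-7.48°C (parcel cooler than environment)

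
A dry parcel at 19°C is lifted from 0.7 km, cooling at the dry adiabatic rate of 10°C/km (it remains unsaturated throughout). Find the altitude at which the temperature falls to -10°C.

3.6 km

Height above start = (19 − (-10)) / 10 = 2.9 km
Altitude = 700 m + 2900 m = 3600 m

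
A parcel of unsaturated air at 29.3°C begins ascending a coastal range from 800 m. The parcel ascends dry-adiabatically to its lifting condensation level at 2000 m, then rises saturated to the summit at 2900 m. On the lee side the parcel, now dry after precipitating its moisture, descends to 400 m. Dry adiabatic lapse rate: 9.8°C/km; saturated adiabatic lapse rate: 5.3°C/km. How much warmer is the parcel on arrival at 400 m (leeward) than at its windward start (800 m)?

800–2000 m, dry: Δz = 1.2 km ⇒ ΔT = -11.76°C; T = 17.54°C
2000–2900 m, saturated: Δz = 0.9 km ⇒ ΔT = -4.77°C; T = 12.77°C
2900–400 m, dry descent: Δz = 2.5 km ⇒ ΔT = +24.5°C; T = 37.27°C
Net change vs windward start: 37.27 − 29.3 = +7.97°C

+7.97°C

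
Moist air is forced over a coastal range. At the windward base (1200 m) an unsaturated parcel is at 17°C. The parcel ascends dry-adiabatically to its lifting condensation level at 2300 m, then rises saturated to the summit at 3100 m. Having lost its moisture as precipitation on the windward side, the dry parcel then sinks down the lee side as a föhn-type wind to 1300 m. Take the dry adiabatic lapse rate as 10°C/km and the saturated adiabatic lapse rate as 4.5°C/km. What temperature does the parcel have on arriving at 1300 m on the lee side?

20.4°C

Dry to 2300 m: -10 × 1.1 km = -11°C, so T = 6°C.
Saturated to 3100 m: -4.5 × 0.8 km = -3.6°C, so T = 2.4°C.
Dry descent to 1300 m: +10 × 1.8 km = +18°C, so T = 20.4°C.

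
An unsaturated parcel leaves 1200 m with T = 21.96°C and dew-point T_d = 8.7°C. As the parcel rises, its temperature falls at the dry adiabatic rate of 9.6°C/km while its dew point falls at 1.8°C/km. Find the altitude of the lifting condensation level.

2900 m

T and T_d converge at 9.6 − 1.8 = 7.8°C per km
Height above start = (21.96 − 8.7) / 7.8 = 1.7 km
LCL altitude = 1200 m + 1700 m = 2900 m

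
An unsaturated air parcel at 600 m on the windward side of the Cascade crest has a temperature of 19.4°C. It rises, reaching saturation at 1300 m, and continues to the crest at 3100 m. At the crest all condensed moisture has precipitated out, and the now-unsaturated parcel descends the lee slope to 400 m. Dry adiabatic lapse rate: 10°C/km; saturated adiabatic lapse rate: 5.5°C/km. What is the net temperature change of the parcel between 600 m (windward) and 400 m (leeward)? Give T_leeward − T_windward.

+10.1°C

600–1300 m, dry: Δz = 0.7 km ⇒ ΔT = -7°C; T = 12.4°C
1300–3100 m, saturated: Δz = 1.8 km ⇒ ΔT = -9.9°C; T = 2.5°C
3100–400 m, dry descent: Δz = 2.7 km ⇒ ΔT = +27°C; T = 29.5°C
Net change vs windward start: 29.5 − 19.4 = +10.1°C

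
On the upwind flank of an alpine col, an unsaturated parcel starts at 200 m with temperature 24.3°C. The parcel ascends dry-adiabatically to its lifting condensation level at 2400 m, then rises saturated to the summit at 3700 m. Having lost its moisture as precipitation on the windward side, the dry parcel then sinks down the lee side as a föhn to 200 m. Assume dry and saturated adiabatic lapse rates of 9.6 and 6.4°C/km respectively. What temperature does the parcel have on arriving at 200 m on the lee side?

200 → 2400 m (dry, 9.6°C/km): ΔT = -9.6 × 2.2 = -21.12°C → T = 3.18°C
2400 → 3700 m (saturated, 6.4°C/km): ΔT = -6.4 × 1.3 = -8.32°C → T = -5.14°C
3700 → 200 m (dry descent, 9.6°C/km): ΔT = +9.6 × 3.5 = +33.6°C → T = 28.46°C

28.46°C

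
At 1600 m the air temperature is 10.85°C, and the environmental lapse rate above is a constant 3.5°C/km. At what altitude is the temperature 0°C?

4700 m

Height above start = (10.85 − 0) / 3.5 = 3.1 km
Altitude = 1600 m + 3100 m = 4700 m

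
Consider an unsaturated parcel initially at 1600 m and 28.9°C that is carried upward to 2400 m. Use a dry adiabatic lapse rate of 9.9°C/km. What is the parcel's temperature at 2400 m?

1600 → 2400 m (dry adiabatic, 9.9°C/km): ΔT = -9.9 × 0.8 = -7.92°C → T = 20.98°C

20.98°C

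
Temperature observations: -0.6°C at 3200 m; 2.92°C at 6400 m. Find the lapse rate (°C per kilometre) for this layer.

-1.1°C/km

Γ = −ΔT/Δz = (-0.6 − 2.92) / (6400 − 3200) m
  = -3.52°C / 3.2 km = -1.1°C/km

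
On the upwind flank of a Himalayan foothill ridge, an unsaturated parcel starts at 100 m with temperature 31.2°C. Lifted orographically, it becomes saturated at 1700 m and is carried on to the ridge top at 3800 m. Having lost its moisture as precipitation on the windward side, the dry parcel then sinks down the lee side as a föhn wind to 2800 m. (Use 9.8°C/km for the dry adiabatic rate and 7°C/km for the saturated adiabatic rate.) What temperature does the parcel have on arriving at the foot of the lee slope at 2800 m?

10.62°C

From 100 m to 1700 m (dry): cools by 9.8 × 1.6 = 15.68°C, giving 15.52°C.
From 1700 m to 3800 m (saturated): cools by 7 × 2.1 = 14.7°C, giving 0.82°C.
From 3800 m to 2800 m (dry descent): warms by 9.8 × 1 = 9.8°C, giving 10.62°C.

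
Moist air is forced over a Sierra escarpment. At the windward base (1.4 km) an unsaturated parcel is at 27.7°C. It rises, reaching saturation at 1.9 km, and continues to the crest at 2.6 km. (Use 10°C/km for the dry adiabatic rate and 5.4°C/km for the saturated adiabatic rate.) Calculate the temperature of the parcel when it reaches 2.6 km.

18.92°C

1400 → 1900 m (dry, 10°C/km): ΔT = -10 × 0.5 = -5°C → T = 22.7°C
1900 → 2600 m (saturated, 5.4°C/km): ΔT = -5.4 × 0.7 = -3.78°C → T = 18.92°C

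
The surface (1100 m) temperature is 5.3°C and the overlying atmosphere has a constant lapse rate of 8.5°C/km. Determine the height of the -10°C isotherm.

Height above start = (5.3 − (-10)) / 8.5 = 1.8 km
Altitude = 1100 m + 1800 m = 2900 m

2900 m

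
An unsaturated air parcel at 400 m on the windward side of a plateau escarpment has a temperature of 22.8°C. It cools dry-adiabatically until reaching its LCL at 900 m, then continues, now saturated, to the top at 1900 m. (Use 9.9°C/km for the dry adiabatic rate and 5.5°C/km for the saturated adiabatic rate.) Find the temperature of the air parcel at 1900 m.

400–900 m, dry: Δz = 0.5 km ⇒ ΔT = -4.95°C; T = 17.85°C
900–1900 m, saturated: Δz = 1 km ⇒ ΔT = -5.5°C; T = 12.35°C

12.35°C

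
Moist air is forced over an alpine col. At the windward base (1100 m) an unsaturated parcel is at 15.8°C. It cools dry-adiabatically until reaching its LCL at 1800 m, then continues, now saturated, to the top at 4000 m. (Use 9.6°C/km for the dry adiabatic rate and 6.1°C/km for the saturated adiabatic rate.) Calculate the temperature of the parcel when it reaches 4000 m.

1100–1800 m, dry: Δz = 0.7 km ⇒ ΔT = -6.72°C; T = 9.08°C
1800–4000 m, saturated: Δz = 2.2 km ⇒ ΔT = -13.42°C; T = -4.34°C

-4.34°C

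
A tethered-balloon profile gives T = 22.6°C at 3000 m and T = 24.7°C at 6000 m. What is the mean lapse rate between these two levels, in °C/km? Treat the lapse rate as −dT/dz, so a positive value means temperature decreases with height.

-0.7°C/km

Γ = −ΔT/Δz = (22.6 − 24.7) / (6000 − 3000) m
  = -2.1°C / 3 km = -0.7°C/km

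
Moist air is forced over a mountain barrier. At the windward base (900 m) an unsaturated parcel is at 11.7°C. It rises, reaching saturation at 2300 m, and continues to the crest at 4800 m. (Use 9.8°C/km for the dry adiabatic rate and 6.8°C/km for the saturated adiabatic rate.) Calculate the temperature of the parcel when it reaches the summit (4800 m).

-19.02°C

900–2300 m, dry: Δz = 1.4 km ⇒ ΔT = -13.72°C; T = -2.02°C
2300–4800 m, saturated: Δz = 2.5 km ⇒ ΔT = -17°C; T = -19.02°C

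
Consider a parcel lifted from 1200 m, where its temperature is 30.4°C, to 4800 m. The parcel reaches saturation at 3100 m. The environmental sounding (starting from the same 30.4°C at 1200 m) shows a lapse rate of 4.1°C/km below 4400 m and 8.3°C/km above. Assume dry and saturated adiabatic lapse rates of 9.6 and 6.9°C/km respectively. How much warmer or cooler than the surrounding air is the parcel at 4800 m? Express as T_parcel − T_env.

-13.53°C (parcel cooler than environment)

Parcel:
  1200–3100 m, dry: Δz = 1.9 km ⇒ ΔT = -18.24°C; T = 12.16°C
  3100–4800 m, saturated: Δz = 1.7 km ⇒ ΔT = -11.73°C; T = 0.43°C
Environment:
  1200–4400 m, environment, lower layer: Δz = 3.2 km ⇒ ΔT = -13.12°C; T = 17.28°C
  4400–4800 m, environment, upper layer: Δz = 0.4 km ⇒ ΔT = -3.32°C; T = 13.96°C
T_parcel − T_env = 0.43 − 13.96 = -13.53°C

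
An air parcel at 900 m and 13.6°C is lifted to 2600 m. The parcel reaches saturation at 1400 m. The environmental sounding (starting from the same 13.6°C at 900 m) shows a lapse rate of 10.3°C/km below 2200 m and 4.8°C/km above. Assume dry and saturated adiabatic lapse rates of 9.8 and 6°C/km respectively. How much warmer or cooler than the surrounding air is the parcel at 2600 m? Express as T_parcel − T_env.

Parcel:
  900–1400 m, dry: Δz = 0.5 km ⇒ ΔT = -4.9°C; T = 8.7°C
  1400–2600 m, saturated: Δz = 1.2 km ⇒ ΔT = -7.2°C; T = 1.5°C
Environment:
  900–2200 m, environment, lower layer: Δz = 1.3 km ⇒ ΔT = -13.39°C; T = 0.21°C
  2200–2600 m, environment, upper layer: Δz = 0.4 km ⇒ ΔT = -1.92°C; T = -1.71°C
T_parcel − T_env = 1.5 − (-1.71) = +3.21°C

+3.21°C (parcel warmer than environment)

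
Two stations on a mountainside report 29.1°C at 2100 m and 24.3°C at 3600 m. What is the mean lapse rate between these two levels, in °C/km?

Γ = −ΔT/Δz = (29.1 − 24.3) / (3600 − 2100) m
  = 4.8°C / 1.5 km = 3.2°C/km

3.2°C/km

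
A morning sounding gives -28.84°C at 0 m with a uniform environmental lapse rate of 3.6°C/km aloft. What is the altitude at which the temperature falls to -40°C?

Height above start = (-28.84 − (-40)) / 3.6 = 3.1 km
Altitude = 0 m + 3100 m = 3100 m

3100 m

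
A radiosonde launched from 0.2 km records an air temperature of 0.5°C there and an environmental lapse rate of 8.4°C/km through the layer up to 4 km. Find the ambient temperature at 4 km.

-31.42°C

200–4000 m, environmental: Δz = 3.8 km ⇒ ΔT = -31.92°C; T = -31.42°C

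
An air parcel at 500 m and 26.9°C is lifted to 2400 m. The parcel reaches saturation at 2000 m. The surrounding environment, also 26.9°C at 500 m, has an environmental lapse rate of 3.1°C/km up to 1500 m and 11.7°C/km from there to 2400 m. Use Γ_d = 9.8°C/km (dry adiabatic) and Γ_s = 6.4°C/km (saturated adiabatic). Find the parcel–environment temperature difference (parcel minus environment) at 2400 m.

Parcel:
  500–2000 m, dry: Δz = 1.5 km ⇒ ΔT = -14.7°C; T = 12.2°C
  2000–2400 m, saturated: Δz = 0.4 km ⇒ ΔT = -2.56°C; T = 9.64°C
Environment:
  500–1500 m, environment, lower layer: Δz = 1 km ⇒ ΔT = -3.1°C; T = 23.8°C
  1500–2400 m, environment, upper layer: Δz = 0.9 km ⇒ ΔT = -10.53°C; T = 13.27°C
T_parcel − T_env = 9.64 − 13.27 = -3.63°C

-3.63°C (parcel cooler than environment)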